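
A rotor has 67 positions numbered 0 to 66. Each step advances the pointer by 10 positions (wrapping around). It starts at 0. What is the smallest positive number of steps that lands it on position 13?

10⁻¹ ≡ 47 (mod 67) because 10·47 = 470 = 7·67 + 1.
Multiplying both sides by 47: x ≡ 47·13 = 611 ≡ 8 (mod 67).

8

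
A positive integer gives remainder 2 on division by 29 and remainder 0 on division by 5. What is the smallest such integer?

Since 5·6 ≡ 1 (mod 29), take x = 0 + 5·((2−0)·6 mod 29) = 0 + 5·12 = 60.
Check: 60 mod 29 = 2, 60 mod 5 = 0.

60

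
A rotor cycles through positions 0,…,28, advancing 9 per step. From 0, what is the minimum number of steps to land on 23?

The inverse of 9 mod 29 is 13 (since 9·13 = 117 ≡ 1).
So x ≡ 13·23 = 299 ≡ 9 (mod 29).

9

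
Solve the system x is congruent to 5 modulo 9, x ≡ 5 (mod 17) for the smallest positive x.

x ≡ 5 (mod 9) gives x ∈ {5}.
The first of these with x mod 17 = 5 is 5.

5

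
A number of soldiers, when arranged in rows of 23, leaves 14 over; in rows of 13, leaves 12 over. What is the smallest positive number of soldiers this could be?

129

x ≡ 12 (mod 13) gives x ∈ {12, 25, 38, 51, 64, 77, 90, 103, …}.
The first of these with x mod 23 = 14 is 129.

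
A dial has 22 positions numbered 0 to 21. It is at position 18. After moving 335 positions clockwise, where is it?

1

335 − 15·22 = 5, so 335 ≡ 5 (mod 22).
(18 + 5) mod 22 = 1.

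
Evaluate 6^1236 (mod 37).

1

By repeated squaring mod 37: 6^1≡6, 6^2≡36, 6^4≡1, 6^8≡1, 6^16≡1, 6^32≡1, 6^64≡1, 6^128≡1, 6^256≡1, 6^512≡1, 6^1024≡1.
Since 1236 = 4 + 16 + 64 + 128 + 1024 in binary, 6^1236 ≡ 1·1·1·1·1 ≡ 1 (mod 37).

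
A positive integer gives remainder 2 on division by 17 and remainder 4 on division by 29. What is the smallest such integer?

x ≡ 2 (mod 17) gives x ∈ {2, 19, 36, 53, 70, 87, 104, 121, …}.
The first of these with x mod 29 = 4 is 410.

410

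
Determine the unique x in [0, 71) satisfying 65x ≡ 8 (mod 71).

46

The inverse of 65 mod 71 is 59 (since 65·59 = 3835 ≡ 1).
Multiplying both sides by 59: x ≡ 59·8 = 472 ≡ 46 (mod 71).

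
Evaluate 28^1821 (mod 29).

By repeated squaring mod 29: 28^1≡28, 28^2≡1, 28^4≡1, 28^8≡1, 28^16≡1, 28^32≡1, 28^64≡1, 28^128≡1, 28^256≡1, 28^512≡1, 28^1024≡1.
Since 1821 = 1 + 4 + 8 + 16 + 256 + 512 + 1024 in binary, 28^1821 ≡ 28·1·1·1·1·1·1 ≡ 28 (mod 29).

28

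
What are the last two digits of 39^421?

39

Successive squares of 39 mod 100: 39^1≡39, 39^2≡21, 39^4≡41, 39^8≡81, 39^16≡61, 39^32≡21, 39^64≡41, 39^128≡81, 39^256≡61.
Since 421 = 1 + 4 + 32 + 128 + 256 in binary, 39^421 ≡ 39·41·21·81·61 ≡ 39 (mod 100).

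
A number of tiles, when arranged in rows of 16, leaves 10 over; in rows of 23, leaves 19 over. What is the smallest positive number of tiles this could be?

42

x ≡ 10 (mod 16) gives x ∈ {10, 26, 42}.
The first of these with x mod 23 = 19 is 42.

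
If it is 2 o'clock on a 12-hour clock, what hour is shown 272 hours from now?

10

Dividing 272 by 12 gives quotient 22 and remainder 8.
2 + 8 → 10 on a 12-hour dial.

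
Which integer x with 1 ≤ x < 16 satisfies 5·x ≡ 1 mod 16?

13

5·13 = 65 = 4·16 + 1, so 5⁻¹ ≡ 13 (mod 16).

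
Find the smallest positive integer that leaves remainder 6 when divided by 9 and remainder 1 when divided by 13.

105

x ≡ 6 (mod 9) gives x ∈ {6, 15, 24, 33, 42, 51, 60, 69, …}.
The first of these with x mod 13 = 1 is 105.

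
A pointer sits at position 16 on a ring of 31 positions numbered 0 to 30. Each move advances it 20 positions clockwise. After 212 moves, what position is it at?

212·20 = 4240.
4240 − 136·31 = 24, so 4240 ≡ 24 (mod 31).
(16 + 24) mod 31 = 9.

9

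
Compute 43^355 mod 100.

7

Successive squares of 43 mod 100: 43^1≡43, 43^2≡49, 43^4≡1, 43^8≡1, 43^16≡1, 43^32≡1, 43^64≡1, 43^128≡1, 43^256≡1.
Since 355 = 1 + 2 + 32 + 64 + 256 in binary, 43^355 ≡ 43·49·1·1·1 ≡ 7 (mod 100).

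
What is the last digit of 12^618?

4

Powers of 2 mod 10 repeat with period 4: 2, 4, 8, 6.
618 mod 4 = 2, so the last digit matches 2^2 = 4.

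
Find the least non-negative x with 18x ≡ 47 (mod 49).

38

The inverse of 18 mod 49 is 30 (since 18·30 = 540 ≡ 1).
Multiplying both sides by 30: x ≡ 30·47 = 1410 ≡ 38 (mod 49).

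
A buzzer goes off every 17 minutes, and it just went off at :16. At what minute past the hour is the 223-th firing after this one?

223·17 = 3791.
3791 − 63·60 = 11, so 3791 ≡ 11 (mod 60).
(16 + 11) mod 60 = 27.

27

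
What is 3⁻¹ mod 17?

6

3·6 = 18 = 1·17 + 1, so 3⁻¹ ≡ 6 (mod 17).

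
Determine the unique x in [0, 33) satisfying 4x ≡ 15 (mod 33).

12

4⁻¹ ≡ 25 (mod 33) because 4·25 = 100 = 3·33 + 1.
Multiplying both sides by 25: x ≡ 25·15 = 375 ≡ 12 (mod 33).
Check: 4·12 = 48 = 1·33 + 15.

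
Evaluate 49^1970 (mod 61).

Square-and-reduce mod 61: 49^1≡49, 49^2≡22, 49^4≡57, 49^8≡16, 49^16≡12, 49^32≡22, 49^64≡57, 49^128≡16, 49^256≡12, 49^512≡22, 49^1024≡57.
Since 1970 = 2 + 16 + 32 + 128 + 256 + 512 + 1024 in binary, 49^1970 ≡ 22·12·22·16·12·22·57 ≡ 13 (mod 61).

13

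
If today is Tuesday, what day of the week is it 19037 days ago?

19037 mod 7 = 4 (since 2719·7 = 19033).
Tuesday − 4 days → Friday.

Friday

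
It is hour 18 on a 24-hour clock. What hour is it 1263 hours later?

9

1263 − 52·24 = 15, so 1263 ≡ 15 (mod 24).
(18 + 15) mod 24 = 9.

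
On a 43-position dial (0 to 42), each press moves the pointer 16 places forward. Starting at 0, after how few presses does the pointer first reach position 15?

16⁻¹ ≡ 35 (mod 43) because 16·35 = 560 = 13·43 + 1.
So x ≡ 35·15 = 525 ≡ 9 (mod 43).

9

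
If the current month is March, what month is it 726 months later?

726 − 60·12 = 6, so 726 ≡ 6 (mod 12).
March + 6 months → September.

September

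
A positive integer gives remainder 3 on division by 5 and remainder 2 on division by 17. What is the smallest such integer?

53

x ≡ 3 (mod 5) gives x ∈ {3, 8, 13, 18, 23, 28, 33, 38, …}.
The first of these with x mod 17 = 2 is 53.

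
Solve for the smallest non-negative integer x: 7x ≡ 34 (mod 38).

The inverse of 7 mod 38 is 11 (since 7·11 = 77 ≡ 1).
Multiplying both sides by 11: x ≡ 11·34 = 374 ≡ 32 (mod 38).

32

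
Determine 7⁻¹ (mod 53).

7·38 = 266 = 5·53 + 1, so 7⁻¹ ≡ 38 (mod 53).

38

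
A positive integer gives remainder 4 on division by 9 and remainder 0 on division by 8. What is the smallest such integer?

x ≡ 0 (mod 8) gives x ∈ {0, 8, 16, 24, 32, 40}.
The first of these with x mod 9 = 4 is 40.

40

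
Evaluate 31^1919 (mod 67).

51

Square-and-reduce mod 67: 31^1≡31, 31^2≡23, 31^4≡60, 31^8≡49, 31^16≡56, 31^32≡54, 31^64≡35, 31^128≡19, 31^256≡26, 31^512≡6, 31^1024≡36.
Since 1919 = 1 + 2 + 4 + 8 + 16 + 32 + 64 + 256 + 512 + 1024 in binary, 31^1919 ≡ 31·23·60·49·56·54·35·26·6·36 ≡ 51 (mod 67).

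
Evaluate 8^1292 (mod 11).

9

By repeated squaring mod 11: 8^1≡8, 8^2≡9, 8^4≡4, 8^8≡5, 8^16≡3, 8^32≡9, 8^64≡4, 8^128≡5, 8^256≡3, 8^512≡9, 8^1024≡4.
Since 1292 = 4 + 8 + 256 + 1024 in binary, 8^1292 ≡ 4·5·3·4 ≡ 9 (mod 11).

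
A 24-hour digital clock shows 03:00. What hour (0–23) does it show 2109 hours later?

0

2109 − 87·24 = 21, so 2109 ≡ 21 (mod 24).
(3 + 21) mod 24 = 0.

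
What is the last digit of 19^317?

9

The units digit of 19^n cycles with period 2: 9, 1, …
317 leaves remainder 1 on division by 2, so 19^317 ends in 9.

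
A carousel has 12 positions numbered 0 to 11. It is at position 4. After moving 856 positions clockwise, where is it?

856 mod 12 = 4 (since 71·12 = 852).
(4 + 4) mod 12 = 8.

8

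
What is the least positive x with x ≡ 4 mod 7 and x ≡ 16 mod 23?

39

x ≡ 4 (mod 7) gives x ∈ {4, 11, 18, 25, 32, 39}.
The first of these with x mod 23 = 16 is 39.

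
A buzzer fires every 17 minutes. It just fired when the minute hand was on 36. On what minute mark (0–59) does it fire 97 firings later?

97·17 = 1649.
Dividing 1649 by 60 gives quotient 27 and remainder 29.
(36 + 29) mod 60 = 5.

5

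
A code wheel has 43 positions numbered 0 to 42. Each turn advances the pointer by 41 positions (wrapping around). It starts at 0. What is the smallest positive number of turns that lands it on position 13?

15

41⁻¹ ≡ 21 (mod 43) because 41·21 = 861 = 20·43 + 1.
So x ≡ 21·13 = 273 ≡ 15 (mod 43).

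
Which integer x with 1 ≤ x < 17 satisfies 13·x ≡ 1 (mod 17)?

4

17 = 1·13 + 4
13 = 3·4 + 1
4 = 4·1 + 0
Back-substituting gives 13·4 ≡ 1 (mod 17).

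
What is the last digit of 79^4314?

1

The units digit of 79^n cycles with period 2: 9, 1, …
4314 leaves remainder 0 on division by 2, so 79^4314 ends in 1.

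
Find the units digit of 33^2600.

1

Powers of 3 mod 10 repeat with period 4: 3, 9, 7, 1.
2600 leaves remainder 0 on division by 4, so 33^2600 ends in 1.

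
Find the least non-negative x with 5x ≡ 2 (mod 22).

5⁻¹ ≡ 9 (mod 22) because 5·9 = 45 = 2·22 + 1.
So x ≡ 9·2 = 18 ≡ 18 (mod 22).

18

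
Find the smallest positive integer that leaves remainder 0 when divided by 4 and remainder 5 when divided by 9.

Since 9·1 ≡ 1 (mod 4), take x = 5 + 9·((0−5)·1 mod 4) = 5 + 9·3 = 32.
Check: 32 mod 4 = 0, 32 mod 9 = 5.

32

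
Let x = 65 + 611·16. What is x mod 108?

13

611·16 = 9776.
9776 mod 108 = 56 (since 90·108 = 9720).
(65 + 56) mod 108 = 13.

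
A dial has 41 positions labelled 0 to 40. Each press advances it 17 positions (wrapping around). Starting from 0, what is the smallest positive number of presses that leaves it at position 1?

29

17·29 = 493 = 12·41 + 1, so 17⁻¹ ≡ 29 (mod 41).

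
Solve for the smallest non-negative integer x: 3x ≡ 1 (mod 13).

3⁻¹ ≡ 9 (mod 13) because 3·9 = 27 = 2·13 + 1.
So x ≡ 9·1 = 9 ≡ 9 (mod 13).
Check: 3·9 = 27 = 2·13 + 1.

9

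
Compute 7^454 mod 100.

49

By repeated squaring mod 100: 7^1≡7, 7^2≡49, 7^4≡1, 7^8≡1, 7^16≡1, 7^32≡1, 7^64≡1, 7^128≡1, 7^256≡1.
454 = 2 + 4 + 64 + 128 + 256, so 7^454 ≡ 49·1·1·1·1 ≡ 49 (mod 100).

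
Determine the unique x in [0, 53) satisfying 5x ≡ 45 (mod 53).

The inverse of 5 mod 53 is 32 (since 5·32 = 160 ≡ 1).
Multiplying both sides by 32: x ≡ 32·45 = 1440 ≡ 9 (mod 53).

9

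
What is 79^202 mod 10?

Powers of 9 mod 10 repeat with period 2: 9, 1.
202 mod 2 = 0, so the last digit matches 9^2 = 1.

1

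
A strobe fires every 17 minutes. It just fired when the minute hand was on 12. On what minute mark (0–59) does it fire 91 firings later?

59

91·17 = 1547.
Dividing 1547 by 60 gives quotient 25 and remainder 47.
(12 + 47) mod 60 = 59.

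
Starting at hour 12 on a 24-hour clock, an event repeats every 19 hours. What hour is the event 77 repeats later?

77·19 = 1463.
1463 = 60·24 + 23, so 1463 mod 24 = 23.
(12 + 23) mod 24 = 11.

11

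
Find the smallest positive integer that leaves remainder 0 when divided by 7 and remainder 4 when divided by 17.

21

x ≡ 0 (mod 7) gives x ∈ {0, 7, 14, 21}.
The first of these with x mod 17 = 4 is 21.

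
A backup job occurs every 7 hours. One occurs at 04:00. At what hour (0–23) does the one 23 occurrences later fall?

23·7 = 161.
161 mod 24 = 17 (since 6·24 = 144).
(4 + 17) mod 24 = 21.

21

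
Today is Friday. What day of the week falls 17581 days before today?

Dividing 17581 by 7 gives quotient 2511 and remainder 4.
Friday − 4 days → Monday.

Monday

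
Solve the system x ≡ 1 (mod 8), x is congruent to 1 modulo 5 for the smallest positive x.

Since 5·5 ≡ 1 (mod 8), take x = 1 + 5·((1−1)·5 mod 8) = 1 + 5·0 = 1.
Check: 1 mod 8 = 1, 1 mod 5 = 1.

1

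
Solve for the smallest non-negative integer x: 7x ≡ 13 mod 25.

9

7⁻¹ ≡ 18 (mod 25) because 7·18 = 126 = 5·25 + 1.
So x ≡ 18·13 = 234 ≡ 9 (mod 25).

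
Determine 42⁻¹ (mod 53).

24

42·24 = 1008 = 19·53 + 1, so 42⁻¹ ≡ 24 (mod 53).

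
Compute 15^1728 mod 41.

Square-and-reduce mod 41: 15^1≡15, 15^2≡20, 15^4≡31, 15^8≡18, 15^16≡37, 15^32≡16, 15^64≡10, 15^128≡18, 15^256≡37, 15^512≡16, 15^1024≡10.
1728 = 64 + 128 + 512 + 1024, so 15^1728 ≡ 10·18·16·10 ≡ 18 (mod 41).

18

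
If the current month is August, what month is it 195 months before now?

May

195 = 16·12 + 3, so 195 mod 12 = 3.
August − 3 months → May.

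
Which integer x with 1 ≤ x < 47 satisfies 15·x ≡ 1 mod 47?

22

15·22 = 330 = 7·47 + 1, so 15⁻¹ ≡ 22 (mod 47).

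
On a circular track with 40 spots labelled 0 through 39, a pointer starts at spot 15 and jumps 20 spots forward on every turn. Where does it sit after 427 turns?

35

427·20 = 8540.
8540 mod 40 = 20 (since 213·40 = 8520).
(15 + 20) mod 40 = 35.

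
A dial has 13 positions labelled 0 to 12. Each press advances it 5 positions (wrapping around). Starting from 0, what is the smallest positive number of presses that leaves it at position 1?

8

13 = 2·5 + 3
5 = 1·3 + 2
3 = 1·2 + 1
2 = 2·1 + 0
Back-substituting gives 5·8 ≡ 1 (mod 13).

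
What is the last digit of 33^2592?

Powers of 3 mod 10 repeat with period 4: 3, 9, 7, 1.
2592 mod 4 = 0, so the last digit matches 3^4 = 1.

1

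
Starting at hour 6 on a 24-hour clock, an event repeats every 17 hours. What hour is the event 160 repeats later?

14

160·17 = 2720.
2720 − 113·24 = 8, so 2720 ≡ 8 (mod 24).
(6 + 8) mod 24 = 14.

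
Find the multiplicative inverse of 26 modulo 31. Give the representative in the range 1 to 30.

26·6 = 156 = 5·31 + 1, so 26⁻¹ ≡ 6 (mod 31).

6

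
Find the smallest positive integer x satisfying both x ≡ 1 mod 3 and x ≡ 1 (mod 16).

1

x ≡ 1 (mod 3) gives x ∈ {1}.
The first of these with x mod 16 = 1 is 1.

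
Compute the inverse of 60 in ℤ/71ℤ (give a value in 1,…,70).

58

60·58 = 3480 = 49·71 + 1, so 60⁻¹ ≡ 58 (mod 71).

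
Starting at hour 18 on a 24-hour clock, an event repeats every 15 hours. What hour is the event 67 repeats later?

67·15 = 1005.
1005 − 41·24 = 21, so 1005 ≡ 21 (mod 24).
(18 + 21) mod 24 = 15.

15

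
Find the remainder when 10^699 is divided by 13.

Successive squares of 10 mod 13: 10^1≡10, 10^2≡9, 10^4≡3, 10^8≡9, 10^16≡3, 10^32≡9, 10^64≡3, 10^128≡9, 10^256≡3, 10^512≡9.
Since 699 = 1 + 2 + 8 + 16 + 32 + 128 + 512 in binary, 10^699 ≡ 10·9·9·3·9·9·9 ≡ 12 (mod 13).

12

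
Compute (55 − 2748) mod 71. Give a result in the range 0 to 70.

2748 − 38·71 = 50, so 2748 ≡ 50 (mod 71).
(55 − 50) mod 71 = 5.

5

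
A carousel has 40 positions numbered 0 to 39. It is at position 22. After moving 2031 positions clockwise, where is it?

2031 = 50·40 + 31, so 2031 mod 40 = 31.
(22 + 31) mod 40 = 13.

13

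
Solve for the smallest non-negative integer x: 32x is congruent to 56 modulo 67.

52

32⁻¹ ≡ 44 (mod 67) because 32·44 = 1408 = 21·67 + 1.
Multiplying both sides by 44: x ≡ 44·56 = 2464 ≡ 52 (mod 67).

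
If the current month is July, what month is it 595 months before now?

December

595 mod 12 = 7 (since 49·12 = 588).
July − 7 months → December.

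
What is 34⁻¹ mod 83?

22

83 = 2·34 + 15
34 = 2·15 + 4
15 = 3·4 + 3
4 = 1·3 + 1
3 = 3·1 + 0
Back-substituting gives 34·22 ≡ 1 (mod 83).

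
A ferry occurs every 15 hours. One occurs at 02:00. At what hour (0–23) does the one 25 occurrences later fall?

17

25·15 = 375.
Dividing 375 by 24 gives quotient 15 and remainder 15.
(2 + 15) mod 24 = 17.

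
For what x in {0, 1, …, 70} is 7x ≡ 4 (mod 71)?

7⁻¹ ≡ 61 (mod 71) because 7·61 = 427 = 6·71 + 1.
Multiplying both sides by 61: x ≡ 61·4 = 244 ≡ 31 (mod 71).
Check: 7·31 = 217 = 3·71 + 4.

31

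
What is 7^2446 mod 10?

Last digits of 7^n: 7, 9, 3, 1 (period 4).
2446 leaves remainder 2 on division by 4, so 7^2446 ends in 9.

9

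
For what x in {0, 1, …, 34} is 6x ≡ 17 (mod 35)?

32

6⁻¹ ≡ 6 (mod 35) because 6·6 = 36 = 1·35 + 1.
So x ≡ 6·17 = 102 ≡ 32 (mod 35).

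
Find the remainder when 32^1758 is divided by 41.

40

Square-and-reduce mod 41: 32^1≡32, 32^2≡40, 32^4≡1, 32^8≡1, 32^16≡1, 32^32≡1, 32^64≡1, 32^128≡1, 32^256≡1, 32^512≡1, 32^1024≡1.
Since 1758 = 2 + 4 + 8 + 16 + 64 + 128 + 512 + 1024 in binary, 32^1758 ≡ 40·1·1·1·1·1·1·1 ≡ 40 (mod 41).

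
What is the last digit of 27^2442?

The units digit of 27^n cycles with period 4: 7, 9, 3, 1, …
2442 leaves remainder 2 on division by 4, so 27^2442 ends in 9.

9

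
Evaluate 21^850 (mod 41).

By repeated squaring mod 41: 21^1≡21, 21^2≡31, 21^4≡18, 21^8≡37, 21^16≡16, 21^32≡10, 21^64≡18, 21^128≡37, 21^256≡16, 21^512≡10.
Since 850 = 2 + 16 + 64 + 256 + 512 in binary, 21^850 ≡ 31·16·18·16·10 ≡ 40 (mod 41).

40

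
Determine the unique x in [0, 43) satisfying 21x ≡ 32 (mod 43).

22

The inverse of 21 mod 43 is 41 (since 21·41 = 861 ≡ 1).
So x ≡ 41·32 = 1312 ≡ 22 (mod 43).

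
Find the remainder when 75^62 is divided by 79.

49

Successive squares of 75 mod 79: 75^1≡75, 75^2≡16, 75^4≡19, 75^8≡45, 75^16≡50, 75^32≡51.
Since 62 = 2 + 4 + 8 + 16 + 32 in binary, 75^62 ≡ 16·19·45·50·51 ≡ 49 (mod 79).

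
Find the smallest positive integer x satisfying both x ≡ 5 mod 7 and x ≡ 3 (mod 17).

Since 17·5 ≡ 1 (mod 7), take x = 3 + 17·((5−3)·5 mod 7) = 3 + 17·3 = 54.
Check: 54 mod 7 = 5, 54 mod 17 = 3.

54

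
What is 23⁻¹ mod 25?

12

23·12 = 276 = 11·25 + 1, so 23⁻¹ ≡ 12 (mod 25).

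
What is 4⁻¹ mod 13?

13 = 3·4 + 1
4 = 4·1 + 0
Back-substituting gives 4·10 ≡ 1 (mod 13).

10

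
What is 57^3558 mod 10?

Powers of 7 mod 10 repeat with period 4: 7, 9, 3, 1.
3558 leaves remainder 2 on division by 4, so 57^3558 ends in 9.

9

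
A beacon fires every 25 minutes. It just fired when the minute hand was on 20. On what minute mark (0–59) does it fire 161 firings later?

161·25 = 4025.
Dividing 4025 by 60 gives quotient 67 and remainder 5.
(20 + 5) mod 60 = 25.

25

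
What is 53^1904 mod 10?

1

Last digits of 3^n: 3, 9, 7, 1 (period 4).
1904 mod 4 = 0, so the last digit matches 3^4 = 1.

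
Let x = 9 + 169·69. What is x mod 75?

169·69 = 11661.
11661 mod 75 = 36 (since 155·75 = 11625).
(9 + 36) mod 75 = 45.

45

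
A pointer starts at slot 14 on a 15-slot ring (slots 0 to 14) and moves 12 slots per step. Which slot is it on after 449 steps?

449·12 = 5388.
Dividing 5388 by 15 gives quotient 359 and remainder 3.
(14 + 3) mod 15 = 2.

2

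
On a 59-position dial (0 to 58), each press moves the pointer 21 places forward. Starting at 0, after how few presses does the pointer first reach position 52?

39

21⁻¹ ≡ 45 (mod 59) because 21·45 = 945 = 16·59 + 1.
So x ≡ 45·52 = 2340 ≡ 39 (mod 59).
Check: 21·39 = 819 = 13·59 + 52.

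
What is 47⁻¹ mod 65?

65 = 1·47 + 18
47 = 2·18 + 11
18 = 1·11 + 7
11 = 1·7 + 4
7 = 1·4 + 3
4 = 1·3 + 1
3 = 3·1 + 0
Back-substituting gives 47·18 ≡ 1 (mod 65).

18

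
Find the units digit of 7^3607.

3

The units digit of 7^n cycles with period 4: 7, 9, 3, 1, …
3607 mod 4 = 3, so the last digit matches 7^3 = 3.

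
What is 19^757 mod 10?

Powers of 9 mod 10 repeat with period 2: 9, 1.
757 mod 2 = 1, so the last digit matches 9^1 = 9.

9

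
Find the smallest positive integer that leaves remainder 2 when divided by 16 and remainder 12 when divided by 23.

242

x ≡ 2 (mod 16) gives x ∈ {2, 18, 34, 50, 66, 82, 98, 114, …}.
The first of these with x mod 23 = 12 is 242.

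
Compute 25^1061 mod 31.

5

By repeated squaring mod 31: 25^1≡25, 25^2≡5, 25^4≡25, 25^8≡5, 25^16≡25, 25^32≡5, 25^64≡25, 25^128≡5, 25^256≡25, 25^512≡5, 25^1024≡25.
1061 = 1 + 4 + 32 + 1024, so 25^1061 ≡ 25·25·5·25 ≡ 5 (mod 31).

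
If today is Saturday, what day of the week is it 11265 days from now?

Monday

11265 = 1609·7 + 2, so 11265 mod 7 = 2.
Saturday + 2 days → Monday.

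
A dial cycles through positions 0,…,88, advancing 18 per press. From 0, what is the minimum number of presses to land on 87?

18⁻¹ ≡ 5 (mod 89) because 18·5 = 90 = 1·89 + 1.
Multiplying both sides by 5: x ≡ 5·87 = 435 ≡ 79 (mod 89).

79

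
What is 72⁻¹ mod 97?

31

72·31 = 2232 = 23·97 + 1, so 72⁻¹ ≡ 31 (mod 97).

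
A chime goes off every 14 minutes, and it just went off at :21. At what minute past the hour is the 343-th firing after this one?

343·14 = 4802.
4802 − 80·60 = 2, so 4802 ≡ 2 (mod 60).
(21 + 2) mod 60 = 23.

23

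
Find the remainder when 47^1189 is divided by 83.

Successive squares of 47 mod 83: 47^1≡47, 47^2≡51, 47^4≡28, 47^8≡37, 47^16≡41, 47^32≡21, 47^64≡26, 47^128≡12, 47^256≡61, 47^512≡69, 47^1024≡30.
Since 1189 = 1 + 4 + 32 + 128 + 1024 in binary, 47^1189 ≡ 47·28·21·12·30 ≡ 82 (mod 83).

82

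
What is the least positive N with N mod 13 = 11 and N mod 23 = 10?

102

x ≡ 11 (mod 13) gives x ∈ {11, 24, 37, 50, 63, 76, 89, 102}.
The first of these with x mod 23 = 10 is 102.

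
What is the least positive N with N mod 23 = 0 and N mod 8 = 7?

23

x ≡ 7 (mod 8) gives x ∈ {7, 15, 23}.
The first of these with x mod 23 = 0 is 23.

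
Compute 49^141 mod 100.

49

Square-and-reduce mod 100: 49^1≡49, 49^2≡1, 49^4≡1, 49^8≡1, 49^16≡1, 49^32≡1, 49^64≡1, 49^128≡1.
141 = 1 + 4 + 8 + 128, so 49^141 ≡ 49·1·1·1 ≡ 49 (mod 100).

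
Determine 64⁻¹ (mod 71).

71 = 1·64 + 7
64 = 9·7 + 1
7 = 7·1 + 0
Back-substituting gives 64·10 ≡ 1 (mod 71).

10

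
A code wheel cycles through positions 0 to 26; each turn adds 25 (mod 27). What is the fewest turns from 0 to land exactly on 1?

25·13 = 325 = 12·27 + 1, so 25⁻¹ ≡ 13 (mod 27).

13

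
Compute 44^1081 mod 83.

9

Square-and-reduce mod 83: 44^1≡44, 44^2≡27, 44^4≡65, 44^8≡75, 44^16≡64, 44^32≡29, 44^64≡11, 44^128≡38, 44^256≡33, 44^512≡10, 44^1024≡17.
Since 1081 = 1 + 8 + 16 + 32 + 1024 in binary, 44^1081 ≡ 44·75·64·29·17 ≡ 9 (mod 83).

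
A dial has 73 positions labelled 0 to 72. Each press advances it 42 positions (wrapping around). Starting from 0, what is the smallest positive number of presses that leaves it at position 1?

42·40 = 1680 = 23·73 + 1, so 42⁻¹ ≡ 40 (mod 73).

40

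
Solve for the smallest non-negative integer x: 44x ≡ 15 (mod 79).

56

The inverse of 44 mod 79 is 9 (since 44·9 = 396 ≡ 1).
So x ≡ 9·15 = 135 ≡ 56 (mod 79).
Check: 44·56 = 2464 = 31·79 + 15.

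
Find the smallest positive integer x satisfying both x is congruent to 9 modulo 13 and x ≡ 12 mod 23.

x ≡ 9 (mod 13) gives x ∈ {9, 22, 35}.
The first of these with x mod 23 = 12 is 35.

35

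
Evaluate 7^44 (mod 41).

By repeated squaring mod 41: 7^1≡7, 7^2≡8, 7^4≡23, 7^8≡37, 7^16≡16, 7^32≡10.
44 = 4 + 8 + 32, so 7^44 ≡ 23·37·10 ≡ 23 (mod 41).

23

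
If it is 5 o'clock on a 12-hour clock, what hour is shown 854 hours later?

7

854 mod 12 = 2 (since 71·12 = 852).
5 + 2 → 7 on a 12-hour dial.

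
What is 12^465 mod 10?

2

Powers of 2 mod 10 repeat with period 4: 2, 4, 8, 6.
465 mod 4 = 1, so the last digit matches 2^1 = 2.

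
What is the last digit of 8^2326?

Last digits of 8^n: 8, 4, 2, 6 (period 4).
2326 mod 4 = 2, so the last digit matches 8^2 = 4.

4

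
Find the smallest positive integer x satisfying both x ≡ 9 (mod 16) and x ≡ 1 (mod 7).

57

Since 7·7 ≡ 1 (mod 16), take x = 1 + 7·((9−1)·7 mod 16) = 1 + 7·8 = 57.
Check: 57 mod 16 = 9, 57 mod 7 = 1.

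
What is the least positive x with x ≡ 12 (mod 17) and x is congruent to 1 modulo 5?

x ≡ 1 (mod 5) gives x ∈ {1, 6, 11, 16, 21, 26, 31, 36, …}.
The first of these with x mod 17 = 12 is 46.

46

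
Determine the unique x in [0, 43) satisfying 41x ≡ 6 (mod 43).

40

41⁻¹ ≡ 21 (mod 43) because 41·21 = 861 = 20·43 + 1.
So x ≡ 21·6 = 126 ≡ 40 (mod 43).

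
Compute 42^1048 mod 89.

By repeated squaring mod 89: 42^1≡42, 42^2≡73, 42^4≡78, 42^8≡32, 42^16≡45, 42^32≡67, 42^64≡39, 42^128≡8, 42^256≡64, 42^512≡2, 42^1024≡4.
1048 = 8 + 16 + 1024, so 42^1048 ≡ 32·45·4 ≡ 64 (mod 89).

64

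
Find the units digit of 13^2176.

1

The units digit of 13^n cycles with period 4: 3, 9, 7, 1, …
2176 mod 4 = 0, so the last digit matches 3^4 = 1.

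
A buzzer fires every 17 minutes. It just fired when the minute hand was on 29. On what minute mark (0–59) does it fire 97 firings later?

97·17 = 1649.
1649 − 27·60 = 29, so 1649 ≡ 29 (mod 60).
(29 + 29) mod 60 = 58.

58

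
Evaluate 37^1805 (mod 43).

7

Successive squares of 37 mod 43: 37^1≡37, 37^2≡36, 37^4≡6, 37^8≡36, 37^16≡6, 37^32≡36, 37^64≡6, 37^128≡36, 37^256≡6, 37^512≡36, 37^1024≡6.
1805 = 1 + 4 + 8 + 256 + 512 + 1024, so 37^1805 ≡ 37·6·36·6·36·6 ≡ 7 (mod 43).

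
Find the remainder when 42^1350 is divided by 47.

17

By repeated squaring mod 47: 42^1≡42, 42^2≡25, 42^4≡14, 42^8≡8, 42^16≡17, 42^32≡7, 42^64≡2, 42^128≡4, 42^256≡16, 42^512≡21, 42^1024≡18.
1350 = 2 + 4 + 64 + 256 + 1024, so 42^1350 ≡ 25·14·2·16·18 ≡ 17 (mod 47).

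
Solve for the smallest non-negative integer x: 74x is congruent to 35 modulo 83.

33

The inverse of 74 mod 83 is 46 (since 74·46 = 3404 ≡ 1).
Multiplying both sides by 46: x ≡ 46·35 = 1610 ≡ 33 (mod 83).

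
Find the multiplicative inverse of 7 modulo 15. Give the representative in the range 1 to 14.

7·13 = 91 = 6·15 + 1, so 7⁻¹ ≡ 13 (mod 15).

13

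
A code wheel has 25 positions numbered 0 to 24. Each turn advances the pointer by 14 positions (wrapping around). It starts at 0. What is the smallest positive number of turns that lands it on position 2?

14⁻¹ ≡ 9 (mod 25) because 14·9 = 126 = 5·25 + 1.
So x ≡ 9·2 = 18 ≡ 18 (mod 25).
Check: 14·18 = 252 = 10·25 + 2.

18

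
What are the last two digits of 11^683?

Successive squares of 11 mod 100: 11^1≡11, 11^2≡21, 11^4≡41, 11^8≡81, 11^16≡61, 11^32≡21, 11^64≡41, 11^128≡81, 11^256≡61, 11^512≡21.
683 = 1 + 2 + 8 + 32 + 128 + 512, so 11^683 ≡ 11·21·81·21·81·21 ≡ 31 (mod 100).

31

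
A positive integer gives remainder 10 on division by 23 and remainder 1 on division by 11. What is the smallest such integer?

56

x ≡ 1 (mod 11) gives x ∈ {1, 12, 23, 34, 45, 56}.
The first of these with x mod 23 = 10 is 56.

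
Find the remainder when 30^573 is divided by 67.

Successive squares of 30 mod 67: 30^1≡30, 30^2≡29, 30^4≡37, 30^8≡29, 30^16≡37, 30^32≡29, 30^64≡37, 30^128≡29, 30^256≡37, 30^512≡29.
573 = 1 + 4 + 8 + 16 + 32 + 512, so 30^573 ≡ 30·37·29·37·29·29 ≡ 66 (mod 67).

66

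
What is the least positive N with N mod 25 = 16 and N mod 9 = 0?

216

Since 9·14 ≡ 1 (mod 25), take x = 0 + 9·((16−0)·14 mod 25) = 0 + 9·24 = 216.
Check: 216 mod 25 = 16, 216 mod 9 = 0.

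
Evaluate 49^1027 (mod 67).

Square-and-reduce mod 67: 49^1≡49, 49^2≡56, 49^4≡54, 49^8≡35, 49^16≡19, 49^32≡26, 49^64≡6, 49^128≡36, 49^256≡23, 49^512≡60, 49^1024≡49.
1027 = 1 + 2 + 1024, so 49^1027 ≡ 49·56·49 ≡ 54 (mod 67).

54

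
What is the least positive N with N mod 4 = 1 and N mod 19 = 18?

37

x ≡ 1 (mod 4) gives x ∈ {1, 5, 9, 13, 17, 21, 25, 29, …}.
The first of these with x mod 19 = 18 is 37.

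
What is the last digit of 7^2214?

9

Last digits of 7^n: 7, 9, 3, 1 (period 4).
2214 leaves remainder 2 on division by 4, so 7^2214 ends in 9.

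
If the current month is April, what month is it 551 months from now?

551 − 45·12 = 11, so 551 ≡ 11 (mod 12).
April + 11 months → March.

March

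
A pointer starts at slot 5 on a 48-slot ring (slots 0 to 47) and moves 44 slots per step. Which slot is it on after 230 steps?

45

230·44 = 10120.
10120 mod 48 = 40 (since 210·48 = 10080).
(5 + 40) mod 48 = 45.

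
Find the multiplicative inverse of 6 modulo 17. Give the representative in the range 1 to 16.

3

6·3 = 18 = 1·17 + 1, so 6⁻¹ ≡ 3 (mod 17).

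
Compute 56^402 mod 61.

Successive squares of 56 mod 61: 56^1≡56, 56^2≡25, 56^4≡15, 56^8≡42, 56^16≡56, 56^32≡25, 56^64≡15, 56^128≡42, 56^256≡56.
402 = 2 + 16 + 128 + 256, so 56^402 ≡ 25·56·42·56 ≡ 20 (mod 61).

20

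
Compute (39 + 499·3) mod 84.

499·3 = 1497.
1497 mod 84 = 69 (since 17·84 = 1428).
(39 + 69) mod 84 = 24.

24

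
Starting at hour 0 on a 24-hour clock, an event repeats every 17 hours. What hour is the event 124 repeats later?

124·17 = 2108.
2108 = 87·24 + 20, so 2108 mod 24 = 20.
(0 + 20) mod 24 = 20.

20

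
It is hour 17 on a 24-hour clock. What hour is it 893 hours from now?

22

893 − 37·24 = 5, so 893 ≡ 5 (mod 24).
(17 + 5) mod 24 = 22.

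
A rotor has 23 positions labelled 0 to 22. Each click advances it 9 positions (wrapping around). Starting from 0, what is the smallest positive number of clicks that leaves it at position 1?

18

9·18 = 162 = 7·23 + 1, so 9⁻¹ ≡ 18 (mod 23).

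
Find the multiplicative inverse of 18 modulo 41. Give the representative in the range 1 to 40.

16

18·16 = 288 = 7·41 + 1, so 18⁻¹ ≡ 16 (mod 41).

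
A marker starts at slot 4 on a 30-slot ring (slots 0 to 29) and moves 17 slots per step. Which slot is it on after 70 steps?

70·17 = 1190.
1190 mod 30 = 20 (since 39·30 = 1170).
(4 + 20) mod 30 = 24.

24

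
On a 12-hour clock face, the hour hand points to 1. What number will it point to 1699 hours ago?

1699 = 141·12 + 7, so 1699 mod 12 = 7.
1 − 7 → 6 on a 12-hour dial.

6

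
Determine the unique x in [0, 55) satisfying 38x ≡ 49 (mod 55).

23

38⁻¹ ≡ 42 (mod 55) because 38·42 = 1596 = 29·55 + 1.
So x ≡ 42·49 = 2058 ≡ 23 (mod 55).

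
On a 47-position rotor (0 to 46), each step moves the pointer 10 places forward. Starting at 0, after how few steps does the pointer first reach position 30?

The inverse of 10 mod 47 is 33 (since 10·33 = 330 ≡ 1).
So x ≡ 33·30 = 990 ≡ 3 (mod 47).
Check: 10·3 = 30 = 0·47 + 30.

3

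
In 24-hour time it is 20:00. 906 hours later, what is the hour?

906 = 37·24 + 18, so 906 mod 24 = 18.
(20 + 18) mod 24 = 14.

14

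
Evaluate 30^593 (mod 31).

Successive squares of 30 mod 31: 30^1≡30, 30^2≡1, 30^4≡1, 30^8≡1, 30^16≡1, 30^32≡1, 30^64≡1, 30^128≡1, 30^256≡1, 30^512≡1.
Since 593 = 1 + 16 + 64 + 512 in binary, 30^593 ≡ 30·1·1·1 ≡ 30 (mod 31).

30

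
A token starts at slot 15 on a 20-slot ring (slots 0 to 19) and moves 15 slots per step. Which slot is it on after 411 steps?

0

411·15 = 6165.
6165 − 308·20 = 5, so 6165 ≡ 5 (mod 20).
(15 + 5) mod 20 = 0.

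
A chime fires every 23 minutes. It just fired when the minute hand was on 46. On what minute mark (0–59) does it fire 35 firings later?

35·23 = 805.
805 = 13·60 + 25, so 805 mod 60 = 25.
(46 + 25) mod 60 = 11.

11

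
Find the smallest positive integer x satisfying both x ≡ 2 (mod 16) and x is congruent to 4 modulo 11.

Since 11·3 ≡ 1 (mod 16), take x = 4 + 11·((2−4)·3 mod 16) = 4 + 11·10 = 114.
Check: 114 mod 16 = 2, 114 mod 11 = 4.

114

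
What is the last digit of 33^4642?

9

Last digits of 3^n: 3, 9, 7, 1 (period 4).
4642 leaves remainder 2 on division by 4, so 33^4642 ends in 9.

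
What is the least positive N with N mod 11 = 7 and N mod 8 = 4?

84

x ≡ 4 (mod 8) gives x ∈ {4, 12, 20, 28, 36, 44, 52, 60, …}.
The first of these with x mod 11 = 7 is 84.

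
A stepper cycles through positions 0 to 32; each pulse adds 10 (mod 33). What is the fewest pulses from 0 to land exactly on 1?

33 = 3·10 + 3
10 = 3·3 + 1
3 = 3·1 + 0
Back-substituting gives 10·10 ≡ 1 (mod 33).

10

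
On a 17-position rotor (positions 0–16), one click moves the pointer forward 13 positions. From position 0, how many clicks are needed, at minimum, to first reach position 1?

17 = 1·13 + 4
13 = 3·4 + 1
4 = 4·1 + 0
Back-substituting gives 13·4 ≡ 1 (mod 17).

4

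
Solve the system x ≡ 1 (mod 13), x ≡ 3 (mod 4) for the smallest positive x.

27

x ≡ 3 (mod 4) gives x ∈ {3, 7, 11, 15, 19, 23, 27}.
The first of these with x mod 13 = 1 is 27.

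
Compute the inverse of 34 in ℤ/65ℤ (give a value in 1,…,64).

34·44 = 1496 = 23·65 + 1, so 34⁻¹ ≡ 44 (mod 65).

44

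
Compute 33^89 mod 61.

Square-and-reduce mod 61: 33^1≡33, 33^2≡52, 33^4≡20, 33^8≡34, 33^16≡58, 33^32≡9, 33^64≡20.
89 = 1 + 8 + 16 + 64, so 33^89 ≡ 33·34·58·20 ≡ 24 (mod 61).

24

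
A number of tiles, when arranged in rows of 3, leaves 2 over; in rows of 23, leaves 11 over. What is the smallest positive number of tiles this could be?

x ≡ 2 (mod 3) gives x ∈ {2, 5, 8, 11}.
The first of these with x mod 23 = 11 is 11.

11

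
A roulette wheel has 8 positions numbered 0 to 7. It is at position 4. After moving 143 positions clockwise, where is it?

3

143 mod 8 = 7 (since 17·8 = 136).
(4 + 7) mod 8 = 3.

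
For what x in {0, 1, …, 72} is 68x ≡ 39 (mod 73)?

68⁻¹ ≡ 29 (mod 73) because 68·29 = 1972 = 27·73 + 1.
So x ≡ 29·39 = 1131 ≡ 36 (mod 73).

36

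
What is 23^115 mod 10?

Last digits of 3^n: 3, 9, 7, 1 (period 4).
115 mod 4 = 3, so the last digit matches 3^3 = 7.

7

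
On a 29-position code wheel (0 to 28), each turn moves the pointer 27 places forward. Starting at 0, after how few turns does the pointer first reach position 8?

27⁻¹ ≡ 14 (mod 29) because 27·14 = 378 = 13·29 + 1.
So x ≡ 14·8 = 112 ≡ 25 (mod 29).

25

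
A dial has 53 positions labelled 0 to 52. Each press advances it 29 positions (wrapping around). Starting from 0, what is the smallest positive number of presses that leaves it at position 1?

11

29·11 = 319 = 6·53 + 1, so 29⁻¹ ≡ 11 (mod 53).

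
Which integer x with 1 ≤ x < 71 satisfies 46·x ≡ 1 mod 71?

46·17 = 782 = 11·71 + 1, so 46⁻¹ ≡ 17 (mod 71).

17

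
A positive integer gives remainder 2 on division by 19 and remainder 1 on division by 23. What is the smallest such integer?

116

x ≡ 2 (mod 19) gives x ∈ {2, 21, 40, 59, 78, 97, 116}.
The first of these with x mod 23 = 1 is 116.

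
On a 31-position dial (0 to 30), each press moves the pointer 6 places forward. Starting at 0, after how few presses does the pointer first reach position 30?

5

6⁻¹ ≡ 26 (mod 31) because 6·26 = 156 = 5·31 + 1.
Multiplying both sides by 26: x ≡ 26·30 = 780 ≡ 5 (mod 31).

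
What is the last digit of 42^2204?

The units digit of 42^n cycles with period 4: 2, 4, 8, 6, …
2204 mod 4 = 0, so the last digit matches 2^4 = 6.

6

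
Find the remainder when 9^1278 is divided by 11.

3

By repeated squaring mod 11: 9^1≡9, 9^2≡4, 9^4≡5, 9^8≡3, 9^16≡9, 9^32≡4, 9^64≡5, 9^128≡3, 9^256≡9, 9^512≡4, 9^1024≡5.
1278 = 2 + 4 + 8 + 16 + 32 + 64 + 128 + 1024, so 9^1278 ≡ 4·5·3·9·4·5·3·5 ≡ 3 (mod 11).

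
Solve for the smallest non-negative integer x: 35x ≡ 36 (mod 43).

17

The inverse of 35 mod 43 is 16 (since 35·16 = 560 ≡ 1).
So x ≡ 16·36 = 576 ≡ 17 (mod 43).
Check: 35·17 = 595 = 13·43 + 36.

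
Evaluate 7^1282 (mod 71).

By repeated squaring mod 71: 7^1≡7, 7^2≡49, 7^4≡58, 7^8≡27, 7^16≡19, 7^32≡6, 7^64≡36, 7^128≡18, 7^256≡40, 7^512≡38, 7^1024≡24.
1282 = 2 + 256 + 1024, so 7^1282 ≡ 49·40·24 ≡ 38 (mod 71).

38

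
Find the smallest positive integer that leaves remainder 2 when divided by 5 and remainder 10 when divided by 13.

62

x ≡ 2 (mod 5) gives x ∈ {2, 7, 12, 17, 22, 27, 32, 37, …}.
The first of these with x mod 13 = 10 is 62.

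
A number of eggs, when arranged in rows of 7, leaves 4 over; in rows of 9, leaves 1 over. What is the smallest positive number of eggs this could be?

Since 9·4 ≡ 1 (mod 7), take x = 1 + 9·((4−1)·4 mod 7) = 1 + 9·5 = 46.
Check: 46 mod 7 = 4, 46 mod 9 = 1.

46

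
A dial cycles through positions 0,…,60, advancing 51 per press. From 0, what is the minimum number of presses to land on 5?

30

The inverse of 51 mod 61 is 6 (since 51·6 = 306 ≡ 1).
So x ≡ 6·5 = 30 ≡ 30 (mod 61).
Check: 51·30 = 1530 = 25·61 + 5.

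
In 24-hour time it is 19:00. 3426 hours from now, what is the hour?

13

Dividing 3426 by 24 gives quotient 142 and remainder 18.
(19 + 18) mod 24 = 13.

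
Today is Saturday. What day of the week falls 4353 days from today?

4353 = 621·7 + 6, so 4353 mod 7 = 6.
Saturday + 6 days → Friday.

Friday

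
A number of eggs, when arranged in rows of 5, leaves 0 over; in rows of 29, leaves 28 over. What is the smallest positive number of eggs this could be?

x ≡ 0 (mod 5) gives x ∈ {0, 5, 10, 15, 20, 25, 30, 35, …}.
The first of these with x mod 29 = 28 is 115.

115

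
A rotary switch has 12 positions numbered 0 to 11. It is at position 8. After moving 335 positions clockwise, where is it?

Dividing 335 by 12 gives quotient 27 and remainder 11.
(8 + 11) mod 12 = 7.

7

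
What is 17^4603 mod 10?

3

The units digit of 17^n cycles with period 4: 7, 9, 3, 1, …
4603 leaves remainder 3 on division by 4, so 17^4603 ends in 3.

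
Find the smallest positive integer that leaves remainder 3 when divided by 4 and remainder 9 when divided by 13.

35

x ≡ 3 (mod 4) gives x ∈ {3, 7, 11, 15, 19, 23, 27, 31, …}.
The first of these with x mod 13 = 9 is 35.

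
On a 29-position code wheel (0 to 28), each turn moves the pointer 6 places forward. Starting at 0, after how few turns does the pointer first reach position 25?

6⁻¹ ≡ 5 (mod 29) because 6·5 = 30 = 1·29 + 1.
So x ≡ 5·25 = 125 ≡ 9 (mod 29).

9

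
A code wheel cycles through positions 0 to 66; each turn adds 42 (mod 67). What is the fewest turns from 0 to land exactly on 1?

8

67 = 1·42 + 25
42 = 1·25 + 17
25 = 1·17 + 8
17 = 2·8 + 1
8 = 8·1 + 0
Back-substituting gives 42·8 ≡ 1 (mod 67).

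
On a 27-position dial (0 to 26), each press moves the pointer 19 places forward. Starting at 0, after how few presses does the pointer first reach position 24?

24

The inverse of 19 mod 27 is 10 (since 19·10 = 190 ≡ 1).
So x ≡ 10·24 = 240 ≡ 24 (mod 27).
Check: 19·24 = 456 = 16·27 + 24.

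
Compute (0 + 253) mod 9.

253 mod 9 = 1 (since 28·9 = 252).
(0 + 1) mod 9 = 1.

1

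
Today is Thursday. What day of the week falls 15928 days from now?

15928 = 2275·7 + 3, so 15928 mod 7 = 3.
Thursday + 3 days → Sunday.

Sunday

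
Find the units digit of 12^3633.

2

Powers of 2 mod 10 repeat with period 4: 2, 4, 8, 6.
3633 mod 4 = 1, so the last digit matches 2^1 = 2.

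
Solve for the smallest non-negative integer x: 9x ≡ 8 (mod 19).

3

The inverse of 9 mod 19 is 17 (since 9·17 = 153 ≡ 1).
Multiplying both sides by 17: x ≡ 17·8 = 136 ≡ 3 (mod 19).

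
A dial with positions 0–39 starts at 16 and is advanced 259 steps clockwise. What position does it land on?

Dividing 259 by 40 gives quotient 6 and remainder 19.
(16 + 19) mod 40 = 35.

35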